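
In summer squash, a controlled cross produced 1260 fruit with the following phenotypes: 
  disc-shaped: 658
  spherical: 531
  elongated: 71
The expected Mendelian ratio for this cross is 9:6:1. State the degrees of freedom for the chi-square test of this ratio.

A goodness-of-fit test with 3 phenotype classes has df = 3 − 1 = 2.

2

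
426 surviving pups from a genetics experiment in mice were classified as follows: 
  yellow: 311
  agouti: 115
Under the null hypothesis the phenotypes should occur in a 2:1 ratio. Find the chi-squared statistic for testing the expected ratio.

Under the 2:1 hypothesis (Σ ratio = 3, N = 426):
  yellow: 426 × 2/3 = 284
  agouti: 426 × 1/3 = 142
χ² = Σ (O − E)² / E
  yellow: (311 − 284)² / 284 = 2.5669
  agouti: (115 − 142)² / 142 = 5.1338
χ² = 2.5669 + 5.1338 = 7.7007 ≈ 7.701

7.701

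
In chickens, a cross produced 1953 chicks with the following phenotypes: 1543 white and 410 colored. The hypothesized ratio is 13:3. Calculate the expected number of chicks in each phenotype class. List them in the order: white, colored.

1586.8125, 366.1875

Expected counts for N = 1953 under a 13:3 ratio (total parts = 16):
  white: 1953 × 13/16 = 1586.8125
  colored: 1953 × 3/16 = 366.1875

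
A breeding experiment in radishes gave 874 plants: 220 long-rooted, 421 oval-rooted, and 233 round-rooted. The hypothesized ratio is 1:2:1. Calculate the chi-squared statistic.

1.558

The 1:2:1 ratio has 4 parts, so with N = 874 the expected counts are:
  long-rooted: 874 × 1/4 = 218.5
  oval-rooted: 874 × 2/4 = 437
  round-rooted: 874 × 1/4 = 218.5
χ² = Σ (O − E)² / E
  long-rooted: (220 − 218.5)² / 218.5 = 0.0103
  oval-rooted: (421 − 437)² / 437 = 0.5858
  round-rooted: (233 − 218.5)² / 218.5 = 0.9622
χ² = 0.0103 + 0.5858 + 0.9622 = 1.5583 ≈ 1.558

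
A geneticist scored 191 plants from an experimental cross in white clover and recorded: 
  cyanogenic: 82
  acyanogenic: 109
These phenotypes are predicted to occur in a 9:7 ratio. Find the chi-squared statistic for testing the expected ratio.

13.766

Expected counts for N = 191 under a 9:7 ratio (total parts = 16):
  cyanogenic: 191 × 9/16 = 107.4375
  acyanogenic: 191 × 7/16 = 83.5625
χ² = Σ (O − E)² / E
  cyanogenic: (82 − 107.4375)² / 107.4375 = 6.0227
  acyanogenic: (109 − 83.5625)² / 83.5625 = 7.7435
χ² = 6.0227 + 7.7435 = 13.7662 ≈ 13.766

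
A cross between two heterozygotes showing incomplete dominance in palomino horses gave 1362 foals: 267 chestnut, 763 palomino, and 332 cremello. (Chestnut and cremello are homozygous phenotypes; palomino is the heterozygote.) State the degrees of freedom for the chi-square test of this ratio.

2

With incomplete dominance, a heterozygote × heterozygote cross gives a 1:2:1 phenotypic ratio.
A goodness-of-fit test with 3 phenotype classes has df = 3 − 1 = 2.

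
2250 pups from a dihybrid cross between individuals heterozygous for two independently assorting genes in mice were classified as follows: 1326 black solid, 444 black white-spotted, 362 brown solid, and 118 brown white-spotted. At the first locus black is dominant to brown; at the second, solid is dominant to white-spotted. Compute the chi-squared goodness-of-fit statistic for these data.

16.178

A dihybrid F₂ with independent assortment and complete dominance at both loci gives a 9:3:3:1 phenotypic ratio.
Total ratio parts = 16. Expected numbers out of 2250:
  black solid: 2250 × 9/16 = 1265.625
  black white-spotted: 2250 × 3/16 = 421.875
  brown solid: 2250 × 3/16 = 421.875
  brown white-spotted: 2250 × 1/16 = 140.625
χ² = Σ (O − E)² / E
  black solid: (1326 − 1265.625)² / 1265.625 = 2.8801
  black white-spotted: (444 − 421.875)² / 421.875 = 1.1603
  brown solid: (362 − 421.875)² / 421.875 = 8.4978
  brown white-spotted: (118 − 140.625)² / 140.625 = 3.6401
χ² = 2.8801 + 1.1603 + 8.4978 + 3.6401 = 16.1783 ≈ 16.178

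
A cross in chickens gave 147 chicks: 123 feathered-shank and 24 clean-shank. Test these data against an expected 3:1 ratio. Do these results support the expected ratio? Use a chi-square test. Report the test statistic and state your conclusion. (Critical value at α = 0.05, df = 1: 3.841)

Under the 3:1 hypothesis (Σ ratio = 4, N = 147):
  feathered-shank: 147 × 3/4 = 110.25
  clean-shank: 147 × 1/4 = 36.75
χ² = Σ (O − E)² / E
  feathered-shank: (123 − 110.25)² / 110.25 = 1.4745
  clean-shank: (24 − 36.75)² / 36.75 = 4.4235
χ² = 1.4745 + 4.4235 = 5.898
Degrees of freedom = 2 − 1 = 1; critical value at α = 0.05 is 3.841.
Since 5.898 > 3.841, we reject the null hypothesis — the data do not fit the 3:1 ratio.

5.898; not consistent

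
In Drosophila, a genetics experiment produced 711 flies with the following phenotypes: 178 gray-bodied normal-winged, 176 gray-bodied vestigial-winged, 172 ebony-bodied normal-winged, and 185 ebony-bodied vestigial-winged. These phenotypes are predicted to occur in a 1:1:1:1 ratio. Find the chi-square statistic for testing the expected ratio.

Expected counts for N = 711 under a 1:1:1:1 ratio (total parts = 4):
  gray-bodied normal-winged: 711 × 1/4 = 177.75
  gray-bodied vestigial-winged: 711 × 1/4 = 177.75
  ebony-bodied normal-winged: 711 × 1/4 = 177.75
  ebony-bodied vestigial-winged: 711 × 1/4 = 177.75
χ² = Σ (O − E)² / E
  gray-bodied normal-winged: (178 − 177.75)² / 177.75 = 0.0004
  gray-bodied vestigial-winged: (176 − 177.75)² / 177.75 = 0.0172
  ebony-bodied normal-winged: (172 − 177.75)² / 177.75 = 0.1860
  ebony-bodied vestigial-winged: (185 − 177.75)² / 177.75 = 0.2957
χ² = 0.0004 + 0.0172 + 0.1860 + 0.2957 = 0.4993 ≈ 0.499

0.499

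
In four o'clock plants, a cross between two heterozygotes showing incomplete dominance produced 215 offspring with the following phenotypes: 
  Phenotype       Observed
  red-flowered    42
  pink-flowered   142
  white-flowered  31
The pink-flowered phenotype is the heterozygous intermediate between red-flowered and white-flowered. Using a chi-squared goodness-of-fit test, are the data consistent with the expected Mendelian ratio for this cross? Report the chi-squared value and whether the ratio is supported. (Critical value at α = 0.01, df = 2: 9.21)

With incomplete dominance, a heterozygote × heterozygote cross gives a 1:2:1 phenotypic ratio.
Expected counts for N = 215 under a 1:2:1 ratio (total parts = 4):
  red-flowered: 215 × 1/4 = 53.75
  pink-flowered: 215 × 2/4 = 107.5
  white-flowered: 215 × 1/4 = 53.75
χ² = Σ (O − E)² / E
  red-flowered: (42 − 53.75)² / 53.75 = 2.5686
  pink-flowered: (142 − 107.5)² / 107.5 = 11.0721
  white-flowered: (31 − 53.75)² / 53.75 = 9.6291
χ² = 2.5686 + 11.0721 + 9.6291 = 23.2698 ≈ 23.270
Degrees of freedom = 3 − 1 = 2; critical value at α = 0.01 is 9.21.
Since 23.270 > 9.21, we reject the null hypothesis — the data do not fit the 1:2:1 ratio.

23.270; not consistent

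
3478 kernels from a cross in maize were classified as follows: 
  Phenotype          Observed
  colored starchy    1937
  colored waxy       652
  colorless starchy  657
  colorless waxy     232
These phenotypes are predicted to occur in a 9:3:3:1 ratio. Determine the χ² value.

The 9:3:3:1 ratio has 16 parts, so with N = 3478 the expected counts are:
  colored starchy: 3478 × 9/16 = 1956.375
  colored waxy: 3478 × 3/16 = 652.125
  colorless starchy: 3478 × 3/16 = 652.125
  colorless waxy: 3478 × 1/16 = 217.375
χ² = Σ (O − E)² / E
  colored starchy: (1937 − 1956.375)² / 1956.375 = 0.1919
  colored waxy: (652 − 652.125)² / 652.125 = 0.0000
  colorless starchy: (657 − 652.125)² / 652.125 = 0.0364
  colorless waxy: (232 − 217.375)² / 217.375 = 0.9840
χ² = 0.1919 + 0.0000 + 0.0364 + 0.9840 = 1.2123 ≈ 1.212

1.212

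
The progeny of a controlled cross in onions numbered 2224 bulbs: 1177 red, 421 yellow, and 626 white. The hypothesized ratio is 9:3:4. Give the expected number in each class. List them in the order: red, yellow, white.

1251, 417, 556

The 9:3:4 ratio has 16 parts, so with N = 2224 the expected counts are:
  red: 2224 × 9/16 = 1251
  yellow: 2224 × 3/16 = 417
  white: 2224 × 4/16 = 556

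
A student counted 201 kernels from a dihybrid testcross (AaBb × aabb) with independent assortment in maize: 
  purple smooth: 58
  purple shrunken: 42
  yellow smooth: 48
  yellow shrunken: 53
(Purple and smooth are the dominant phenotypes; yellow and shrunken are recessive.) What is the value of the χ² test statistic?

2.801

A dihybrid testcross with independent assortment gives a 1:1:1:1 ratio.
The 1:1:1:1 ratio has 4 parts, so with N = 201 the expected counts are:
  purple smooth: 201 × 1/4 = 50.25
  purple shrunken: 201 × 1/4 = 50.25
  yellow smooth: 201 × 1/4 = 50.25
  yellow shrunken: 201 × 1/4 = 50.25
χ² = Σ (O − E)² / E
  purple smooth: (58 − 50.25)² / 50.25 = 1.1953
  purple shrunken: (42 − 50.25)² / 50.25 = 1.3545
  yellow smooth: (48 − 50.25)² / 50.25 = 0.1007
  yellow shrunken: (53 − 50.25)² / 50.25 = 0.1505
χ² = 1.1953 + 1.3545 + 0.1007 + 0.1505 = 2.801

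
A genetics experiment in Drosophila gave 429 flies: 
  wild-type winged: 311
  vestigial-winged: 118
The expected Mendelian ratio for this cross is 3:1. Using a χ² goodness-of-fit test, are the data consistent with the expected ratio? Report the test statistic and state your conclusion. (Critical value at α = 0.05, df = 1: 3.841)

Expected counts for N = 429 under a 3:1 ratio (total parts = 4):
  wild-type winged: 429 × 3/4 = 321.75
  vestigial-winged: 429 × 1/4 = 107.25
χ² = Σ (O − E)² / E
  wild-type winged: (311 − 321.75)² / 321.75 = 0.3592
  vestigial-winged: (118 − 107.25)² / 107.25 = 1.0775
χ² = 0.3592 + 1.0775 = 1.4367 ≈ 1.437
Degrees of freedom = 2 − 1 = 1; critical value at α = 0.05 is 3.841.
Since 1.437 < 3.841, we fail to reject the null hypothesis — the data are consistent with the 3:1 ratio.

1.437; consistent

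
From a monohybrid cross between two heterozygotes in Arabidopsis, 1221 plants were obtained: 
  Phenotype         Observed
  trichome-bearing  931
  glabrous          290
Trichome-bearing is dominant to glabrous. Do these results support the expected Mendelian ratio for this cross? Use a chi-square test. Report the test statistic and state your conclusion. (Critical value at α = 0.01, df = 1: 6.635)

1.016; consistent

For a monohybrid cross between heterozygotes with complete dominance, the expected phenotypic ratio is 3:1.
Expected counts for N = 1221 under a 3:1 ratio (total parts = 4):
  trichome-bearing: 1221 × 3/4 = 915.75
  glabrous: 1221 × 1/4 = 305.25
χ² = Σ (O − E)² / E
  trichome-bearing: (931 − 915.75)² / 915.75 = 0.2540
  glabrous: (290 − 305.25)² / 305.25 = 0.7619
χ² = 0.2540 + 0.7619 = 1.0159 ≈ 1.016
Degrees of freedom = 2 − 1 = 1; critical value at α = 0.01 is 6.635.
Since 1.016 < 6.635, we fail to reject the null hypothesis — the data are consistent with the 3:1 ratio.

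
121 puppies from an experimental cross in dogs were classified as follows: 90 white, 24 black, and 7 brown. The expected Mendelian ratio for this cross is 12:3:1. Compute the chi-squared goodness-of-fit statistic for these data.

0.124

Expected counts for N = 121 under a 12:3:1 ratio (total parts = 16):
  white: 121 × 12/16 = 90.75
  black: 121 × 3/16 = 22.6875
  brown: 121 × 1/16 = 7.5625
χ² = Σ (O − E)² / E
  white: (90 − 90.75)² / 90.75 = 0.0062
  black: (24 − 22.6875)² / 22.6875 = 0.0759
  brown: (7 − 7.5625)² / 7.5625 = 0.0418
χ² = 0.0062 + 0.0759 + 0.0418 = 0.1239 ≈ 0.124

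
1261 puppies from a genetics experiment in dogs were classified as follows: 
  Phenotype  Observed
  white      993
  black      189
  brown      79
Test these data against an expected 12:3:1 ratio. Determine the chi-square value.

Under the 12:3:1 hypothesis (Σ ratio = 16, N = 1261):
  white: 1261 × 12/16 = 945.75
  black: 1261 × 3/16 = 236.4375
  brown: 1261 × 1/16 = 78.8125
χ² = Σ (O − E)² / E
  white: (993 − 945.75)² / 945.75 = 2.3606
  black: (189 − 236.4375)² / 236.4375 = 9.5176
  brown: (79 − 78.8125)² / 78.8125 = 0.0004
χ² = 2.3606 + 9.5176 + 0.0004 = 11.8786 ≈ 11.879

11.879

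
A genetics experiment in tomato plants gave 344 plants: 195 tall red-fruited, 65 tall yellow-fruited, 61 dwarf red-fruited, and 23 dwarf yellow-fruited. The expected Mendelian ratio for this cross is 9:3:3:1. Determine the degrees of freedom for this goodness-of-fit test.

A goodness-of-fit test with 4 phenotype classes has df = 4 − 1 = 3.

3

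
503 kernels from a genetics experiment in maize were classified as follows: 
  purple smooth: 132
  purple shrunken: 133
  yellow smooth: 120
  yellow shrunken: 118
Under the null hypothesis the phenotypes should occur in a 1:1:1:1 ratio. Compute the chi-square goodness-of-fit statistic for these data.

1.469

Expected counts for N = 503 under a 1:1:1:1 ratio (total parts = 4):
  purple smooth: 503 × 1/4 = 125.75
  purple shrunken: 503 × 1/4 = 125.75
  yellow smooth: 503 × 1/4 = 125.75
  yellow shrunken: 503 × 1/4 = 125.75
χ² = Σ (O − E)² / E
  purple smooth: (132 − 125.75)² / 125.75 = 0.3106
  purple shrunken: (133 − 125.75)² / 125.75 = 0.4180
  yellow smooth: (120 − 125.75)² / 125.75 = 0.2629
  yellow shrunken: (118 − 125.75)² / 125.75 = 0.4776
χ² = 0.3106 + 0.4180 + 0.2629 + 0.4776 = 1.4691 ≈ 1.469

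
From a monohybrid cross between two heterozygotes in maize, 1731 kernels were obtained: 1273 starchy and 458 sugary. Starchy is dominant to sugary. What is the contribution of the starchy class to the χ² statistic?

For a monohybrid cross between heterozygotes with complete dominance, the expected phenotypic ratio is 3:1.
Total ratio parts = 4. Expected numbers out of 1731:
  starchy: 1731 × 3/4 = 1298.25
  sugary: 1731 × 1/4 = 432.75
Contribution of starchy: (1273 − 1298.25)² / 1298.25 = 0.4911

0.491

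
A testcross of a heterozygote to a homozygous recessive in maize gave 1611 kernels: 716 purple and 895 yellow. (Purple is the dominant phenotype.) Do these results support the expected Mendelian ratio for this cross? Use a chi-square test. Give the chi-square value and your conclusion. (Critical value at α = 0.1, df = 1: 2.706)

A testcross of a heterozygote (Aa × aa) gives a 1:1 phenotypic ratio.
Under the 1:1 hypothesis (Σ ratio = 2, N = 1611):
  purple: 1611 × 1/2 = 805.5
  yellow: 1611 × 1/2 = 805.5
χ² = Σ (O − E)² / E
  purple: (716 − 805.5)² / 805.5 = 9.9444
  yellow: (895 − 805.5)² / 805.5 = 9.9444
χ² = 9.9444 + 9.9444 = 19.8888 ≈ 19.889
Degrees of freedom = 2 − 1 = 1; critical value at α = 0.1 is 2.706.
Since 19.889 > 2.706, we reject the null hypothesis — the data do not fit the 1:1 ratio.

19.889; not consistent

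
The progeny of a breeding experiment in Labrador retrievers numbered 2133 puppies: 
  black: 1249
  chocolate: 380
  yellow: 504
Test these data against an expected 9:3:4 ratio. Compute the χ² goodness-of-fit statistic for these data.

4.615

Expected counts for N = 2133 under a 9:3:4 ratio (total parts = 16):
  black: 2133 × 9/16 = 1199.8125
  chocolate: 2133 × 3/16 = 399.9375
  yellow: 2133 × 4/16 = 533.25
χ² = Σ (O − E)² / E
  black: (1249 − 1199.8125)² / 1199.8125 = 2.0165
  chocolate: (380 − 399.9375)² / 399.9375 = 0.9939
  yellow: (504 − 533.25)² / 533.25 = 1.6044
χ² = 2.0165 + 0.9939 + 1.6044 = 4.6148 ≈ 4.615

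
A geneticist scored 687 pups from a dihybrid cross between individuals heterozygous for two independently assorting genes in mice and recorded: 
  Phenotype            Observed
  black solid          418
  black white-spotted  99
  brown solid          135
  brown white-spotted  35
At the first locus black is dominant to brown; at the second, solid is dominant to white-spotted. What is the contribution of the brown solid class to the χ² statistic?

A dihybrid F₂ with independent assortment and complete dominance at both loci gives a 9:3:3:1 phenotypic ratio.
Under the 9:3:3:1 hypothesis (Σ ratio = 16, N = 687):
  black solid: 687 × 9/16 = 386.4375
  black white-spotted: 687 × 3/16 = 128.8125
  brown solid: 687 × 3/16 = 128.8125
  brown white-spotted: 687 × 1/16 = 42.9375
Contribution of brown solid: (135 − 128.8125)² / 128.8125 = 0.2972

0.297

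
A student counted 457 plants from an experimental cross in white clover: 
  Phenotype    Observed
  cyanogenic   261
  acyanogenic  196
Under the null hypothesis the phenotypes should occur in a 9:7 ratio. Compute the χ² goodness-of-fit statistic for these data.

0.138

Expected counts for N = 457 under a 9:7 ratio (total parts = 16):
  cyanogenic: 457 × 9/16 = 257.0625
  acyanogenic: 457 × 7/16 = 199.9375
χ² = Σ (O − E)² / E
  cyanogenic: (261 − 257.0625)² / 257.0625 = 0.0603
  acyanogenic: (196 − 199.9375)² / 199.9375 = 0.0775
χ² = 0.0603 + 0.0775 = 0.1378 ≈ 0.138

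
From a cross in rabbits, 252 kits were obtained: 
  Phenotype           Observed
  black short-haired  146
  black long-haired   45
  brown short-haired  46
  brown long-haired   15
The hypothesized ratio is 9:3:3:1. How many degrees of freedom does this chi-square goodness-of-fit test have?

A goodness-of-fit test with 4 phenotype classes has df = 4 − 1 = 3.

3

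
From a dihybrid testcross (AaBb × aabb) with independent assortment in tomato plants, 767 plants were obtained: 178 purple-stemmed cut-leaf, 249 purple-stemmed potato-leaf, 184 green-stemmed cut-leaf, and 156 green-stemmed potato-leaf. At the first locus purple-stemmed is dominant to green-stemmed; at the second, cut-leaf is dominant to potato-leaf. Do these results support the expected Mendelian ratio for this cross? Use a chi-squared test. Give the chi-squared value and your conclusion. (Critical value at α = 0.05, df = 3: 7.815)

A dihybrid testcross with independent assortment gives a 1:1:1:1 ratio.
Under the 1:1:1:1 hypothesis (Σ ratio = 4, N = 767):
  purple-stemmed cut-leaf: 767 × 1/4 = 191.75
  purple-stemmed potato-leaf: 767 × 1/4 = 191.75
  green-stemmed cut-leaf: 767 × 1/4 = 191.75
  green-stemmed potato-leaf: 767 × 1/4 = 191.75
χ² = Σ (O − E)² / E
  purple-stemmed cut-leaf: (178 − 191.75)² / 191.75 = 0.9860
  purple-stemmed potato-leaf: (249 − 191.75)² / 191.75 = 17.0929
  green-stemmed cut-leaf: (184 − 191.75)² / 191.75 = 0.3132
  green-stemmed potato-leaf: (156 − 191.75)² / 191.75 = 6.6653
χ² = 0.9860 + 17.0929 + 0.3132 + 6.6653 = 25.0574 ≈ 25.057
Degrees of freedom = 4 − 1 = 3; critical value at α = 0.05 is 7.815.
Since 25.057 > 7.815, we reject the null hypothesis — the data do not fit the 1:1:1:1 ratio.

25.057; not consistent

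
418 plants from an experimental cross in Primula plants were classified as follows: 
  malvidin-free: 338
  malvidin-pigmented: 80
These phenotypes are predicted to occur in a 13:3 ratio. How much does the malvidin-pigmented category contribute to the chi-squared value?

Total ratio parts = 16. Expected numbers out of 418:
  malvidin-free: 418 × 13/16 = 339.625
  malvidin-pigmented: 418 × 3/16 = 78.375
Contribution of malvidin-pigmented: (80 − 78.375)² / 78.375 = 0.0337

0.034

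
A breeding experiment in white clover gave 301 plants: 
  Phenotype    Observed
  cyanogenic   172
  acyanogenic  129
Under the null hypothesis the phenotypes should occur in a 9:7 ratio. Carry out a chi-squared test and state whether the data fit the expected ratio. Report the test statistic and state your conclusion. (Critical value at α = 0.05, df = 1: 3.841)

0.098; consistent

Under the 9:7 hypothesis (Σ ratio = 16, N = 301):
  cyanogenic: 301 × 9/16 = 169.3125
  acyanogenic: 301 × 7/16 = 131.6875
χ² = Σ (O − E)² / E
  cyanogenic: (172 − 169.3125)² / 169.3125 = 0.0427
  acyanogenic: (129 − 131.6875)² / 131.6875 = 0.0548
χ² = 0.0427 + 0.0548 = 0.0975 ≈ 0.098
Degrees of freedom = 2 − 1 = 1; critical value at α = 0.05 is 3.841.
Since 0.098 < 3.841, we fail to reject the null hypothesis — the data are consistent with the 9:7 ratio.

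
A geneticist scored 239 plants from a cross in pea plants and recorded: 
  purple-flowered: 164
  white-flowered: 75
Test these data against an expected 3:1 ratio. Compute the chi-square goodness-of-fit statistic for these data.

Expected counts for N = 239 under a 3:1 ratio (total parts = 4):
  purple-flowered: 239 × 3/4 = 179.25
  white-flowered: 239 × 1/4 = 59.75
χ² = Σ (O − E)² / E
  purple-flowered: (164 − 179.25)² / 179.25 = 1.2974
  white-flowered: (75 − 59.75)² / 59.75 = 3.8923
χ² = 1.2974 + 3.8923 = 5.1897 ≈ 5.190

5.190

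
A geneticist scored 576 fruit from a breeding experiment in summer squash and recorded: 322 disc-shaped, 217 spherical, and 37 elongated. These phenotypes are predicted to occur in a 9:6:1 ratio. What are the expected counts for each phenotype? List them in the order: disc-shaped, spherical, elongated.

324, 216, 36

Total ratio parts = 16. Expected numbers out of 576:
  disc-shaped: 576 × 9/16 = 324
  spherical: 576 × 6/16 = 216
  elongated: 576 × 1/16 = 36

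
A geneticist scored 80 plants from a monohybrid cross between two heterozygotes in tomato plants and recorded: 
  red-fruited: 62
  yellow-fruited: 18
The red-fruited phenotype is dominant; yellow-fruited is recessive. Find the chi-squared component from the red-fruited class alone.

For a monohybrid cross between heterozygotes with complete dominance, the expected phenotypic ratio is 3:1.
Expected counts for N = 80 under a 3:1 ratio (total parts = 4):
  red-fruited: 80 × 3/4 = 60
  yellow-fruited: 80 × 1/4 = 20
Contribution of red-fruited: (62 − 60)² / 60 = 0.0667

0.067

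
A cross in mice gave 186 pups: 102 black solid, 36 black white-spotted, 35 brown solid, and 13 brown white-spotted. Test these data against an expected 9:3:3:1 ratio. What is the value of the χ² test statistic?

Total ratio parts = 16. Expected numbers out of 186:
  black solid: 186 × 9/16 = 104.625
  black white-spotted: 186 × 3/16 = 34.875
  brown solid: 186 × 3/16 = 34.875
  brown white-spotted: 186 × 1/16 = 11.625
χ² = Σ (O − E)² / E
  black solid: (102 − 104.625)² / 104.625 = 0.0659
  black white-spotted: (36 − 34.875)² / 34.875 = 0.0363
  brown solid: (35 − 34.875)² / 34.875 = 0.0004
  brown white-spotted: (13 − 11.625)² / 11.625 = 0.1626
χ² = 0.0659 + 0.0363 + 0.0004 + 0.1626 = 0.2652 ≈ 0.265

0.265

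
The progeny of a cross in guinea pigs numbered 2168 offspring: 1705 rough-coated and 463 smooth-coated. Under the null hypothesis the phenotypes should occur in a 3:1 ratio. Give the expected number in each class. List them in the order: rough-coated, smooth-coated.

1626, 542

Expected counts for N = 2168 under a 3:1 ratio (total parts = 4):
  rough-coated: 2168 × 3/4 = 1626
  smooth-coated: 2168 × 1/4 = 542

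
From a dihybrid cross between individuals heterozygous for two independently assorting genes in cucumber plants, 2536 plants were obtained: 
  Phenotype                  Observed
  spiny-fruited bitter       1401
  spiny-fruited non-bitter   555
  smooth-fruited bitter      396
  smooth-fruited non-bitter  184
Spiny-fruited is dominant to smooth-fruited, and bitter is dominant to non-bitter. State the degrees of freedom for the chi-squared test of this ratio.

A dihybrid F₂ with independent assortment and complete dominance at both loci gives a 9:3:3:1 phenotypic ratio.
A goodness-of-fit test with 4 phenotype classes has df = 4 − 1 = 3.

3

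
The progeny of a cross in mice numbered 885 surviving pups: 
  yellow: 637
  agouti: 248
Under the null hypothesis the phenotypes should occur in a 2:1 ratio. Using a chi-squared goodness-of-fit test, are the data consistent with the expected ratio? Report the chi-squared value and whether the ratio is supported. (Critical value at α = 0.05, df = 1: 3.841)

11.232; not consistent

The 2:1 ratio has 3 parts, so with N = 885 the expected counts are:
  yellow: 885 × 2/3 = 590
  agouti: 885 × 1/3 = 295
χ² = Σ (O − E)² / E
  yellow: (637 − 590)² / 590 = 3.7441
  agouti: (248 − 295)² / 295 = 7.4881
χ² = 3.7441 + 7.4881 = 11.2322 ≈ 11.232
Degrees of freedom = 2 − 1 = 1; critical value at α = 0.05 is 3.841.
Since 11.232 > 3.841, we reject the null hypothesis — the data do not fit the 2:1 ratio.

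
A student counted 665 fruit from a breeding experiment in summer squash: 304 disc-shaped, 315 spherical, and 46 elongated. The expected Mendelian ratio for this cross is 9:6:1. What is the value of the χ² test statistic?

30.866

The 9:6:1 ratio has 16 parts, so with N = 665 the expected counts are:
  disc-shaped: 665 × 9/16 = 374.0625
  spherical: 665 × 6/16 = 249.375
  elongated: 665 × 1/16 = 41.5625
χ² = Σ (O − E)² / E
  disc-shaped: (304 − 374.0625)² / 374.0625 = 13.1228
  spherical: (315 − 249.375)² / 249.375 = 17.2697
  elongated: (46 − 41.5625)² / 41.5625 = 0.4738
χ² = 13.1228 + 17.2697 + 0.4738 = 30.8663 ≈ 30.866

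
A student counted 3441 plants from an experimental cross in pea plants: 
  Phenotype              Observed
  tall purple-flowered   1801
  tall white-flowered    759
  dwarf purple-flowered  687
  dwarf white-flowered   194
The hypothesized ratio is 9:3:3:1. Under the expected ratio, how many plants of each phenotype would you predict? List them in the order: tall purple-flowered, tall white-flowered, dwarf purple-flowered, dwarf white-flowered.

1935.5625, 645.1875, 645.1875, 215.0625

The 9:3:3:1 ratio has 16 parts, so with N = 3441 the expected counts are:
  tall purple-flowered: 3441 × 9/16 = 1935.5625
  tall white-flowered: 3441 × 3/16 = 645.1875
  dwarf purple-flowered: 3441 × 3/16 = 645.1875
  dwarf white-flowered: 3441 × 1/16 = 215.0625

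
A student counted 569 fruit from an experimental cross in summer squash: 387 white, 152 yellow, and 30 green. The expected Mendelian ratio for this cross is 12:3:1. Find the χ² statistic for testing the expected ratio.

Total ratio parts = 16. Expected numbers out of 569:
  white: 569 × 12/16 = 426.75
  yellow: 569 × 3/16 = 106.6875
  green: 569 × 1/16 = 35.5625
χ² = Σ (O − E)² / E
  white: (387 − 426.75)² / 426.75 = 3.7025
  yellow: (152 − 106.6875)² / 106.6875 = 19.2452
  green: (30 − 35.5625)² / 35.5625 = 0.8701
χ² = 3.7025 + 19.2452 + 0.8701 = 23.8178 ≈ 23.818

23.818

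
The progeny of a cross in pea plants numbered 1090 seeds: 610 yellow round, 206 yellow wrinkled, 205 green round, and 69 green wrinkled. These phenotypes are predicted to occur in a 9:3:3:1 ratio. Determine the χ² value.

0.042

Total ratio parts = 16. Expected numbers out of 1090:
  yellow round: 1090 × 9/16 = 613.125
  yellow wrinkled: 1090 × 3/16 = 204.375
  green round: 1090 × 3/16 = 204.375
  green wrinkled: 1090 × 1/16 = 68.125
χ² = Σ (O − E)² / E
  yellow round: (610 − 613.125)² / 613.125 = 0.0159
  yellow wrinkled: (206 − 204.375)² / 204.375 = 0.0129
  green round: (205 − 204.375)² / 204.375 = 0.0019
  green wrinkled: (69 − 68.125)² / 68.125 = 0.0112
χ² = 0.0159 + 0.0129 + 0.0019 + 0.0112 = 0.0419 ≈ 0.042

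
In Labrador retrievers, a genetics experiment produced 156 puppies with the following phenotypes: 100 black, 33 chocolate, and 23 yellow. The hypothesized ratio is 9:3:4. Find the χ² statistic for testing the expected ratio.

Expected counts for N = 156 under a 9:3:4 ratio (total parts = 16):
  black: 156 × 9/16 = 87.75
  chocolate: 156 × 3/16 = 29.25
  yellow: 156 × 4/16 = 39
χ² = Σ (O − E)² / E
  black: (100 − 87.75)² / 87.75 = 1.7101
  chocolate: (33 − 29.25)² / 29.25 = 0.4808
  yellow: (23 − 39)² / 39 = 6.5641
χ² = 1.7101 + 0.4808 + 6.5641 = 8.755

8.755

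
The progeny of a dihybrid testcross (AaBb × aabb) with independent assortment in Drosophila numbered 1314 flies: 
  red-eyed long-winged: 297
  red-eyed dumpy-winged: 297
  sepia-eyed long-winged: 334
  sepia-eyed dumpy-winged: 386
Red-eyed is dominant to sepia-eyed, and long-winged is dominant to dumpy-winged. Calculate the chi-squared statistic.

16.198

A dihybrid testcross with independent assortment gives a 1:1:1:1 ratio.
Total ratio parts = 4. Expected numbers out of 1314:
  red-eyed long-winged: 1314 × 1/4 = 328.5
  red-eyed dumpy-winged: 1314 × 1/4 = 328.5
  sepia-eyed long-winged: 1314 × 1/4 = 328.5
  sepia-eyed dumpy-winged: 1314 × 1/4 = 328.5
χ² = Σ (O − E)² / E
  red-eyed long-winged: (297 − 328.5)² / 328.5 = 3.0205
  red-eyed dumpy-winged: (297 − 328.5)² / 328.5 = 3.0205
  sepia-eyed long-winged: (334 − 328.5)² / 328.5 = 0.0921
  sepia-eyed dumpy-winged: (386 − 328.5)² / 328.5 = 10.0647
χ² = 3.0205 + 3.0205 + 0.0921 + 10.0647 = 16.1978 ≈ 16.198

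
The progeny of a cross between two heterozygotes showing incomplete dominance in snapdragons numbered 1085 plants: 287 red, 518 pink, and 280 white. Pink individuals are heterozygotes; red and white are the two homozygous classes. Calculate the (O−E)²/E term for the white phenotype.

0.282

With incomplete dominance, a heterozygote × heterozygote cross gives a 1:2:1 phenotypic ratio.
Total ratio parts = 4. Expected numbers out of 1085:
  red: 1085 × 1/4 = 271.25
  pink: 1085 × 2/4 = 542.5
  white: 1085 × 1/4 = 271.25
Contribution of white: (280 − 271.25)² / 271.25 = 0.2823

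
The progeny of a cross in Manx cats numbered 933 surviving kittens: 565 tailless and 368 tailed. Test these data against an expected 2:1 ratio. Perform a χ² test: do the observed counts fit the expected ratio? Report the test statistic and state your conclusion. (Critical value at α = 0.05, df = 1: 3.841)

Expected counts for N = 933 under a 2:1 ratio (total parts = 3):
  tailless: 933 × 2/3 = 622
  tailed: 933 × 1/3 = 311
χ² = Σ (O − E)² / E
  tailless: (565 − 622)² / 622 = 5.2235
  tailed: (368 − 311)² / 311 = 10.4469
χ² = 5.2235 + 10.4469 = 15.6704 ≈ 15.670
Degrees of freedom = 2 − 1 = 1; critical value at α = 0.05 is 3.841.
Since 15.670 > 3.841, we reject the null hypothesis — the data do not fit the 2:1 ratio.

15.670; not consistent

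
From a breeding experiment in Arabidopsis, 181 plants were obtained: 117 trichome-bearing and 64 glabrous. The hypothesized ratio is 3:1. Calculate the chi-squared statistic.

Under the 3:1 hypothesis (Σ ratio = 4, N = 181):
  trichome-bearing: 181 × 3/4 = 135.75
  glabrous: 181 × 1/4 = 45.25
χ² = Σ (O − E)² / E
  trichome-bearing: (117 − 135.75)² / 135.75 = 2.5898
  glabrous: (64 − 45.25)² / 45.25 = 7.7693
χ² = 2.5898 + 7.7693 = 10.3591 ≈ 10.359

10.359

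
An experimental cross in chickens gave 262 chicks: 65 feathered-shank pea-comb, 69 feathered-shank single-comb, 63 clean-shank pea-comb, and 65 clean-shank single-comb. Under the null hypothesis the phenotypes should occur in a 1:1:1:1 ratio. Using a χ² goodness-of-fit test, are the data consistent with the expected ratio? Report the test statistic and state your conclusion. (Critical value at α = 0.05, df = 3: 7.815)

0.290; consistent

The 1:1:1:1 ratio has 4 parts, so with N = 262 the expected counts are:
  feathered-shank pea-comb: 262 × 1/4 = 65.5
  feathered-shank single-comb: 262 × 1/4 = 65.5
  clean-shank pea-comb: 262 × 1/4 = 65.5
  clean-shank single-comb: 262 × 1/4 = 65.5
χ² = Σ (O − E)² / E
  feathered-shank pea-comb: (65 − 65.5)² / 65.5 = 0.0038
  feathered-shank single-comb: (69 − 65.5)² / 65.5 = 0.1870
  clean-shank pea-comb: (63 − 65.5)² / 65.5 = 0.0954
  clean-shank single-comb: (65 − 65.5)² / 65.5 = 0.0038
χ² = 0.0038 + 0.1870 + 0.0954 + 0.0038 = 0.290
Degrees of freedom = 4 − 1 = 3; critical value at α = 0.05 is 7.815.
Since 0.290 < 7.815, we fail to reject the null hypothesis — the data are consistent with the 1:1:1:1 ratio.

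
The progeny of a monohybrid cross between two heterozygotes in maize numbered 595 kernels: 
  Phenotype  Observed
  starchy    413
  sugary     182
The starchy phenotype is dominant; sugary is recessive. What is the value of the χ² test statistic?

9.910

For a monohybrid cross between heterozygotes with complete dominance, the expected phenotypic ratio is 3:1.
Under the 3:1 hypothesis (Σ ratio = 4, N = 595):
  starchy: 595 × 3/4 = 446.25
  sugary: 595 × 1/4 = 148.75
χ² = Σ (O − E)² / E
  starchy: (413 − 446.25)² / 446.25 = 2.4775
  sugary: (182 − 148.75)² / 148.75 = 7.4324
χ² = 2.4775 + 7.4324 = 9.9099 ≈ 9.910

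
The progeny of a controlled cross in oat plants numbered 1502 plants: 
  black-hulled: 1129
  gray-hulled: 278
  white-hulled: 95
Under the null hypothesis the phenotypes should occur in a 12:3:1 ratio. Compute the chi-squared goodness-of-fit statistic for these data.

0.066

Under the 12:3:1 hypothesis (Σ ratio = 16, N = 1502):
  black-hulled: 1502 × 12/16 = 1126.5
  gray-hulled: 1502 × 3/16 = 281.625
  white-hulled: 1502 × 1/16 = 93.875
χ² = Σ (O − E)² / E
  black-hulled: (1129 − 1126.5)² / 1126.5 = 0.0055
  gray-hulled: (278 − 281.625)² / 281.625 = 0.0467
  white-hulled: (95 − 93.875)² / 93.875 = 0.0135
χ² = 0.0055 + 0.0467 + 0.0135 = 0.0657 ≈ 0.066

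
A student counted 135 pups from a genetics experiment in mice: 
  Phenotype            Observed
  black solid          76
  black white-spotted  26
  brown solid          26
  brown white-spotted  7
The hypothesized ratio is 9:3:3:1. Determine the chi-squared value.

Expected counts for N = 135 under a 9:3:3:1 ratio (total parts = 16):
  black solid: 135 × 9/16 = 75.9375
  black white-spotted: 135 × 3/16 = 25.3125
  brown solid: 135 × 3/16 = 25.3125
  brown white-spotted: 135 × 1/16 = 8.4375
χ² = Σ (O − E)² / E
  black solid: (76 − 75.9375)² / 75.9375 = 0.0001
  black white-spotted: (26 − 25.3125)² / 25.3125 = 0.0187
  brown solid: (26 − 25.3125)² / 25.3125 = 0.0187
  brown white-spotted: (7 − 8.4375)² / 8.4375 = 0.2449
χ² = 0.0001 + 0.0187 + 0.0187 + 0.2449 = 0.2824 ≈ 0.282

0.282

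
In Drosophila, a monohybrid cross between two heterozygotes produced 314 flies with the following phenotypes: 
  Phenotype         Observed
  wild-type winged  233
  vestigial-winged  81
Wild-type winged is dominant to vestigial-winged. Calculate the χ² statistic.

For a monohybrid cross between heterozygotes with complete dominance, the expected phenotypic ratio is 3:1.
Total ratio parts = 4. Expected numbers out of 314:
  wild-type winged: 314 × 3/4 = 235.5
  vestigial-winged: 314 × 1/4 = 78.5
χ² = Σ (O − E)² / E
  wild-type winged: (233 − 235.5)² / 235.5 = 0.0265
  vestigial-winged: (81 − 78.5)² / 78.5 = 0.0796
χ² = 0.0265 + 0.0796 = 0.1061 ≈ 0.106

0.106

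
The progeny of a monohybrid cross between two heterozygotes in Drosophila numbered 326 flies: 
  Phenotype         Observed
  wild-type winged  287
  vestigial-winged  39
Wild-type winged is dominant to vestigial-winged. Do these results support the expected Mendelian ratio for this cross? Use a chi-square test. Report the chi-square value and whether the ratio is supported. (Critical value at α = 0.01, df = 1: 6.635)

29.550; not consistent

For a monohybrid cross between heterozygotes with complete dominance, the expected phenotypic ratio is 3:1.
Expected counts for N = 326 under a 3:1 ratio (total parts = 4):
  wild-type winged: 326 × 3/4 = 244.5
  vestigial-winged: 326 × 1/4 = 81.5
χ² = Σ (O − E)² / E
  wild-type winged: (287 − 244.5)² / 244.5 = 7.3875
  vestigial-winged: (39 − 81.5)² / 81.5 = 22.1626
χ² = 7.3875 + 22.1626 = 29.5501 ≈ 29.550
Degrees of freedom = 2 − 1 = 1; critical value at α = 0.01 is 6.635.
Since 29.550 > 6.635, we reject the null hypothesis — the data do not fit the 3:1 ratio.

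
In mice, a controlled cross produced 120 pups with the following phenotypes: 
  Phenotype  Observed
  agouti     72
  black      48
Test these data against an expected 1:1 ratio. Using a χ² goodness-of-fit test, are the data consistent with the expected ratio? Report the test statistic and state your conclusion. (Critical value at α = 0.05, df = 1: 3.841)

Expected counts for N = 120 under a 1:1 ratio (total parts = 2):
  agouti: 120 × 1/2 = 60
  black: 120 × 1/2 = 60
χ² = Σ (O − E)² / E
  agouti: (72 − 60)² / 60 = 2.4000
  black: (48 − 60)² / 60 = 2.4000
χ² = 2.4000 + 2.4000 = 4.800
Degrees of freedom = 2 − 1 = 1; critical value at α = 0.05 is 3.841.
Since 4.800 > 3.841, we reject the null hypothesis — the data do not fit the 1:1 ratio.

4.800; not consistent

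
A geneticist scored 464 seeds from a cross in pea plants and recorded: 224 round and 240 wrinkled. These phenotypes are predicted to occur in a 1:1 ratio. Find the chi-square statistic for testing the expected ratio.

Under the 1:1 hypothesis (Σ ratio = 2, N = 464):
  round: 464 × 1/2 = 232
  wrinkled: 464 × 1/2 = 232
χ² = Σ (O − E)² / E
  round: (224 − 232)² / 232 = 0.2759
  wrinkled: (240 − 232)² / 232 = 0.2759
χ² = 0.2759 + 0.2759 = 0.5518 ≈ 0.552

0.552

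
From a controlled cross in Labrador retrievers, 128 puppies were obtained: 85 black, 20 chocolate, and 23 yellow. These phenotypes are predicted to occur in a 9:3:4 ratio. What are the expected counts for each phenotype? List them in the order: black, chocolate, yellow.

The 9:3:4 ratio has 16 parts, so with N = 128 the expected counts are:
  black: 128 × 9/16 = 72
  chocolate: 128 × 3/16 = 24
  yellow: 128 × 4/16 = 32

72, 24, 32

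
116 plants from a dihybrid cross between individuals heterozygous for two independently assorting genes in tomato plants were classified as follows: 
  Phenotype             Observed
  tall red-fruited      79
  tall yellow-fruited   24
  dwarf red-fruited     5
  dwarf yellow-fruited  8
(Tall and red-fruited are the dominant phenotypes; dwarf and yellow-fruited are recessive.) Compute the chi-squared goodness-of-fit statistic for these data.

16.107

A dihybrid F₂ with independent assortment and complete dominance at both loci gives a 9:3:3:1 phenotypic ratio.
The 9:3:3:1 ratio has 16 parts, so with N = 116 the expected counts are:
  tall red-fruited: 116 × 9/16 = 65.25
  tall yellow-fruited: 116 × 3/16 = 21.75
  dwarf red-fruited: 116 × 3/16 = 21.75
  dwarf yellow-fruited: 116 × 1/16 = 7.25
χ² = Σ (O − E)² / E
  tall red-fruited: (79 − 65.25)² / 65.25 = 2.8975
  tall yellow-fruited: (24 − 21.75)² / 21.75 = 0.2328
  dwarf red-fruited: (5 − 21.75)² / 21.75 = 12.8994
  dwarf yellow-fruited: (8 − 7.25)² / 7.25 = 0.0776
χ² = 2.8975 + 0.2328 + 12.8994 + 0.0776 = 16.1073 ≈ 16.107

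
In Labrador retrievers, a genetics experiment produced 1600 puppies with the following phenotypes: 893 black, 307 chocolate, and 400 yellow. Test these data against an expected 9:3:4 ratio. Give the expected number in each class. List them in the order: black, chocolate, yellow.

900, 300, 400

Under the 9:3:4 hypothesis (Σ ratio = 16, N = 1600):
  black: 1600 × 9/16 = 900
  chocolate: 1600 × 3/16 = 300
  yellow: 1600 × 4/16 = 400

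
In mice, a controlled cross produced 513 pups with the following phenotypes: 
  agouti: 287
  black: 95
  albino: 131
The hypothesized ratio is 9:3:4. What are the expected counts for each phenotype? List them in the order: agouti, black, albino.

Under the 9:3:4 hypothesis (Σ ratio = 16, N = 513):
  agouti: 513 × 9/16 = 288.5625
  black: 513 × 3/16 = 96.1875
  albino: 513 × 4/16 = 128.25

288.5625, 96.1875, 128.25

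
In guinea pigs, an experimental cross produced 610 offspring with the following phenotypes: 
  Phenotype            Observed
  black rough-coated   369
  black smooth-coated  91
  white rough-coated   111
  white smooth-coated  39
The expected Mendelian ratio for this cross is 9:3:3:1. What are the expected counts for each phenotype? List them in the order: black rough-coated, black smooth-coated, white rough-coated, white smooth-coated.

Total ratio parts = 16. Expected numbers out of 610:
  black rough-coated: 610 × 9/16 = 343.125
  black smooth-coated: 610 × 3/16 = 114.375
  white rough-coated: 610 × 3/16 = 114.375
  white smooth-coated: 610 × 1/16 = 38.125

343.125, 114.375, 114.375, 38.125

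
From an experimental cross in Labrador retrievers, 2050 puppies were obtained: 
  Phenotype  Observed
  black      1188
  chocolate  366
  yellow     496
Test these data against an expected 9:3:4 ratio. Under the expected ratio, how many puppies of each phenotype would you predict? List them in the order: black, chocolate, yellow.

Total ratio parts = 16. Expected numbers out of 2050:
  black: 2050 × 9/16 = 1153.125
  chocolate: 2050 × 3/16 = 384.375
  yellow: 2050 × 4/16 = 512.5

1153.125, 384.375, 512.5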